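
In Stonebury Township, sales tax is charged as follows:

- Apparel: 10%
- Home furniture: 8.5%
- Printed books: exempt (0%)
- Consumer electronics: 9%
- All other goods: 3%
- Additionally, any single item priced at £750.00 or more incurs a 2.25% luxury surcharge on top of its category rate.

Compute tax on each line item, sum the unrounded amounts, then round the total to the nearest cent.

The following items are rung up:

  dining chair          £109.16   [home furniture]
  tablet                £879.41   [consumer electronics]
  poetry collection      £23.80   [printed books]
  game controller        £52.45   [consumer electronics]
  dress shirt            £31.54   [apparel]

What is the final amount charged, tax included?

Dining chair £109.16: home furniture → 8.5% → £9.2786
Tablet £879.41: consumer electronics → 9% + 2.25% surcharge = 11.25% → £98.933625
Poetry collection £23.80: printed books → 0% → £0.00
Game controller £52.45: consumer electronics → 9% → £4.7205
Dress shirt £31.54: apparel → 10% → £3.154
Subtotal = £1096.36; unrounded tax = £116.086725 → £116.09; total due = £1212.45

£1212.45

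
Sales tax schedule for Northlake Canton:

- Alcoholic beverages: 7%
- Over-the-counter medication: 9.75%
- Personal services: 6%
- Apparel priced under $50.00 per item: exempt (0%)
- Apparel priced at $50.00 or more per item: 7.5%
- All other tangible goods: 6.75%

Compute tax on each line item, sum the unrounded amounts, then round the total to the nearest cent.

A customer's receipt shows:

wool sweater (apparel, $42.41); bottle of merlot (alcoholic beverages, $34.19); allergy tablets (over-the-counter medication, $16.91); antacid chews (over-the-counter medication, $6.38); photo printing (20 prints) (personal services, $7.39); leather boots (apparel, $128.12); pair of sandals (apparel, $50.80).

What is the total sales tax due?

$18.53

Wool sweater $42.41: apparel, under $50.00 → 0% → $0.00
Bottle of merlot $34.19: alcoholic beverages → 7% → $2.3933
Allergy tablets $16.91: over-the-counter medication → 9.75% → $1.648725
Antacid chews $6.38: over-the-counter medication → 9.75% → $0.62205
Photo printing (20 prints) $7.39: personal services → 6% → $0.4434
Leather boots $128.12: apparel, $50.00 or more → 7.5% → $9.609
Pair of sandals $50.80: apparel, $50.00 or more → 7.5% → $3.81
Unrounded tax sum = $18.526475 → $18.53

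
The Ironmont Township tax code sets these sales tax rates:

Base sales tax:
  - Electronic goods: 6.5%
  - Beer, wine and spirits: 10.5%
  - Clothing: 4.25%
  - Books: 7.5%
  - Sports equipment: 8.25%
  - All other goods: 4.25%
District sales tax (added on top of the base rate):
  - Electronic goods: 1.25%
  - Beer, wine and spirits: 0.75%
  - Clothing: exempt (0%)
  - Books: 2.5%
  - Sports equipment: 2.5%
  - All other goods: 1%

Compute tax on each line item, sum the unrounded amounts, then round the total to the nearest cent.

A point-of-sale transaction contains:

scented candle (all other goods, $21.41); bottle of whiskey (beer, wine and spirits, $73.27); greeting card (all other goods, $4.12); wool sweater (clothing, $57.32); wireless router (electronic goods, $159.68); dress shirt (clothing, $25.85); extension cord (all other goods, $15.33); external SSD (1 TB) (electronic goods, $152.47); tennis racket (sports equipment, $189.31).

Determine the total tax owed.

Scented candle $21.41: all other goods → 4.25% + 1% district = 5.25% → $1.124025
Bottle of whiskey $73.27: beer, wine and spirits → 10.5% + 0.75% district = 11.25% → $8.242875
Greeting card $4.12: all other goods → 4.25% + 1% district = 5.25% → $0.2163
Wool sweater $57.32: clothing → 4.25% + 0% district = 4.25% → $2.4361
Wireless router $159.68: electronic goods → 6.5% + 1.25% district = 7.75% → $12.3752
Dress shirt $25.85: clothing → 4.25% + 0% district = 4.25% → $1.098625
Extension cord $15.33: all other goods → 4.25% + 1% district = 5.25% → $0.804825
External SSD (1 TB) $152.47: electronic goods → 6.5% + 1.25% district = 7.75% → $11.816425
Tennis racket $189.31: sports equipment → 8.25% + 2.5% district = 10.75% → $20.350825
Unrounded tax sum = $58.4652 → $58.47

$58.47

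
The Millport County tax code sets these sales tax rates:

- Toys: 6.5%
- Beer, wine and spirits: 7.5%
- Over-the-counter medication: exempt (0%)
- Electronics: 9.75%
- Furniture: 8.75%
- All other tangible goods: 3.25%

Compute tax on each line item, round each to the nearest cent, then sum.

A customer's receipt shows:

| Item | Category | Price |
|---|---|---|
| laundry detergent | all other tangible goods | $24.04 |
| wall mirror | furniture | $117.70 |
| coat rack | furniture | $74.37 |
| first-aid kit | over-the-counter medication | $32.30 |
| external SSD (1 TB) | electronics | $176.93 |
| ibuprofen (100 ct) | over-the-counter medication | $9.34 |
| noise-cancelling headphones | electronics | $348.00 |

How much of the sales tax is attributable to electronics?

$51.18

External SSD (1 TB) $176.93: electronics → 9.75% → $17.25
Noise-cancelling headphones $348.00: electronics → 9.75% → $33.93
Tax on electronics = $17.25 + $33.93 = $51.18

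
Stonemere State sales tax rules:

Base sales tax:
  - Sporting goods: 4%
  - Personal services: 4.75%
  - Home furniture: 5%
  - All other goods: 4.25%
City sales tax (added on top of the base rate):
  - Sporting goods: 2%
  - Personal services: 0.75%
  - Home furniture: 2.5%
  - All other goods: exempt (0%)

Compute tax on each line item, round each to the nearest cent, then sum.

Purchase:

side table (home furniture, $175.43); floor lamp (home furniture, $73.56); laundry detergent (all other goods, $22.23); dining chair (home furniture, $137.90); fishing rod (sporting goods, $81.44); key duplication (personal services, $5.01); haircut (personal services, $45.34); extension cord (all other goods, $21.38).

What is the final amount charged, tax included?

Side table $175.43: home furniture → 5% + 2.5% city = 7.5% → $13.16
Floor lamp $73.56: home furniture → 5% + 2.5% city = 7.5% → $5.52
Laundry detergent $22.23: all other goods → 4.25% + 0% city = 4.25% → $0.94
Dining chair $137.90: home furniture → 5% + 2.5% city = 7.5% → $10.34
Fishing rod $81.44: sporting goods → 4% + 2% city = 6% → $4.89
Key duplication $5.01: personal services → 4.75% + 0.75% city = 5.5% → $0.28
Haircut $45.34: personal services → 4.75% + 0.75% city = 5.5% → $2.49
Extension cord $21.38: all other goods → 4.25% + 0% city = 4.25% → $0.91
Subtotal = $562.29; tax = $38.53; total due = $600.82

$600.82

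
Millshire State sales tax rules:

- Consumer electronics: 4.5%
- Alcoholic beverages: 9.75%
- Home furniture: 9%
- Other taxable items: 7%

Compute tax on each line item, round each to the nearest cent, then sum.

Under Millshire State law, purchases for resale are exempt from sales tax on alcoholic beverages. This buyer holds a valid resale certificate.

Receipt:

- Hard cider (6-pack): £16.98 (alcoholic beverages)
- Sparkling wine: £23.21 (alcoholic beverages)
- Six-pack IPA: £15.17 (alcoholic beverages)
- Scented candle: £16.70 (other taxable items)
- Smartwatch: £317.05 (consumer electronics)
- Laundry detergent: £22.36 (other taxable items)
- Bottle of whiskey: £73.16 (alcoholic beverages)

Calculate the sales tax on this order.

£17.01

Hard cider (6-pack) £16.98: alcoholic beverages, buyer-exempt → 0% → £0.00
Sparkling wine £23.21: alcoholic beverages, buyer-exempt → 0% → £0.00
Six-pack IPA £15.17: alcoholic beverages, buyer-exempt → 0% → £0.00
Scented candle £16.70: other taxable items → 7% → £1.17
Smartwatch £317.05: consumer electronics → 4.5% → £14.27
Laundry detergent £22.36: other taxable items → 7% → £1.57
Bottle of whiskey £73.16: alcoholic beverages, buyer-exempt → 0% → £0.00
Total tax = £1.17 + £14.27 + £1.57 = £17.01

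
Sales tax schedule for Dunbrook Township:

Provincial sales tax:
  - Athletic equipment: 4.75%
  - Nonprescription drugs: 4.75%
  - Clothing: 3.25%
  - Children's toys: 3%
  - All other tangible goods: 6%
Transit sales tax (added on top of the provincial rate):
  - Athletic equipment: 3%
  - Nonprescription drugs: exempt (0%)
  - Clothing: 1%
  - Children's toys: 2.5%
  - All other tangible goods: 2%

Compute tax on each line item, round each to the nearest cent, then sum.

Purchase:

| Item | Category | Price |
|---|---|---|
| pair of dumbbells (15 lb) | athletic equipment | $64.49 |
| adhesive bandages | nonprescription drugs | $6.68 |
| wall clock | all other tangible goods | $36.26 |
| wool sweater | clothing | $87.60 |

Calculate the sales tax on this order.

Pair of dumbbells (15 lb) $64.49: athletic equipment → 4.75% + 3% transit = 7.75% → $5.00
Adhesive bandages $6.68: nonprescription drugs → 4.75% + 0% transit = 4.75% → $0.32
Wall clock $36.26: all other tangible goods → 6% + 2% transit = 8% → $2.90
Wool sweater $87.60: clothing → 3.25% + 1% transit = 4.25% → $3.72
Total tax = $5.00 + $0.32 + $2.90 + $3.72 = $11.94

$11.94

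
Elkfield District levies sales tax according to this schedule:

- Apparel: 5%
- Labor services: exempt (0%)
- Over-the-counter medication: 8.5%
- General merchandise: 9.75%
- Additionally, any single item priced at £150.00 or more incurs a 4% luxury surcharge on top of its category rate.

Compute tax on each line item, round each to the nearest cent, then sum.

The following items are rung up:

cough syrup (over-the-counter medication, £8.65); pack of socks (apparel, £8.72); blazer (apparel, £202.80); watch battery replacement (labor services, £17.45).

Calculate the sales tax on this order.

£19.43

Cough syrup £8.65: over-the-counter medication → 8.5% → £0.74
Pack of socks £8.72: apparel → 5% → £0.44
Blazer £202.80: apparel → 5% + 4% surcharge = 9% → £18.25
Watch battery replacement £17.45: labor services → 0% → £0.00
Total tax = £0.74 + £0.44 + £18.25 = £19.43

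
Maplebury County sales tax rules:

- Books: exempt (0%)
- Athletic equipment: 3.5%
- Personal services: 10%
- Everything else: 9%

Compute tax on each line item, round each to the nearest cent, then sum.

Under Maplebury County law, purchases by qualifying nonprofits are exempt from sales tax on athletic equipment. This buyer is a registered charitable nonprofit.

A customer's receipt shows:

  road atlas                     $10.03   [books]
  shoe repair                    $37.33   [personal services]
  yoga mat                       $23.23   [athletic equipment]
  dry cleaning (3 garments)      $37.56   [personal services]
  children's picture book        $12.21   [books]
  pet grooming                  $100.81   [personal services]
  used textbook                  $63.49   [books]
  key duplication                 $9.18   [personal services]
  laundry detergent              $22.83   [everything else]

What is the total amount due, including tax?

$337.21

Road atlas $10.03: books → 0% → $0.00
Shoe repair $37.33: personal services → 10% → $3.73
Yoga mat $23.23: athletic equipment, buyer-exempt → 0% → $0.00
Dry cleaning (3 garments) $37.56: personal services → 10% → $3.76
Children's picture book $12.21: books → 0% → $0.00
Pet grooming $100.81: personal services → 10% → $10.08
Used textbook $63.49: books → 0% → $0.00
Key duplication $9.18: personal services → 10% → $0.92
Laundry detergent $22.83: everything else → 9% → $2.05
Subtotal = $316.67; tax = $20.54; total due = $337.21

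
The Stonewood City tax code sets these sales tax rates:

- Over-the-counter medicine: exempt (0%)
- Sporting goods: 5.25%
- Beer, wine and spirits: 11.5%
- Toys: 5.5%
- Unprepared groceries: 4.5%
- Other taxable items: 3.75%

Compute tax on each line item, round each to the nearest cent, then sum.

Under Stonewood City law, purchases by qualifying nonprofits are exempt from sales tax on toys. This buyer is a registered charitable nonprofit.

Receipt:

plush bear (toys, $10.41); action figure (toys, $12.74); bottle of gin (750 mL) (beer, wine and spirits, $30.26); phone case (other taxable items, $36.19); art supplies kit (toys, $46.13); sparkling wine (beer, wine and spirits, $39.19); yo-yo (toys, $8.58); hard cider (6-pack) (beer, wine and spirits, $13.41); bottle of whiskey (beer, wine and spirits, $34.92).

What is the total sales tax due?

$14.91

Plush bear $10.41: toys, buyer-exempt → 0% → $0.00
Action figure $12.74: toys, buyer-exempt → 0% → $0.00
Bottle of gin (750 mL) $30.26: beer, wine and spirits → 11.5% → $3.48
Phone case $36.19: other taxable items → 3.75% → $1.36
Art supplies kit $46.13: toys, buyer-exempt → 0% → $0.00
Sparkling wine $39.19: beer, wine and spirits → 11.5% → $4.51
Yo-yo $8.58: toys, buyer-exempt → 0% → $0.00
Hard cider (6-pack) $13.41: beer, wine and spirits → 11.5% → $1.54
Bottle of whiskey $34.92: beer, wine and spirits → 11.5% → $4.02
Total tax = $3.48 + $1.36 + $4.51 + $1.54 + $4.02 = $14.91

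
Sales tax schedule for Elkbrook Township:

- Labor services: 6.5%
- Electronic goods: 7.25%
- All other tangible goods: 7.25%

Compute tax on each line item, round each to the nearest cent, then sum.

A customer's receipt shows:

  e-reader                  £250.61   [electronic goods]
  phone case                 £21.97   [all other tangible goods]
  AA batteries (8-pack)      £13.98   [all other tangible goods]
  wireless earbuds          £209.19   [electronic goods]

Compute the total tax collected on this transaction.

£35.94

E-reader £250.61: electronic goods → 7.25% → £18.17
Phone case £21.97: all other tangible goods → 7.25% → £1.59
AA batteries (8-pack) £13.98: all other tangible goods → 7.25% → £1.01
Wireless earbuds £209.19: electronic goods → 7.25% → £15.17
Total tax = £18.17 + £1.59 + £1.01 + £15.17 = £35.94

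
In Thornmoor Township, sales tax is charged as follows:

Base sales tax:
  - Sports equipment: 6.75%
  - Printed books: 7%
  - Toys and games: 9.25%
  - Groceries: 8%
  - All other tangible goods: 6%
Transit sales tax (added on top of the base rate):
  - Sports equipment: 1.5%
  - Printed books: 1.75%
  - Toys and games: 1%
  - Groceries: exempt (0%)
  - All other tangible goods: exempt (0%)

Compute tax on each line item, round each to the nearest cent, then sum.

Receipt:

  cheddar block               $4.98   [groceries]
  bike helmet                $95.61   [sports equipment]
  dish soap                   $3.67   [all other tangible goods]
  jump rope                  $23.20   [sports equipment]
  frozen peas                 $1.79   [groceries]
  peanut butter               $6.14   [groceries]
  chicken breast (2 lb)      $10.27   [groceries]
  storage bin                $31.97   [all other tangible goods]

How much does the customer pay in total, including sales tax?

$191.42

Cheddar block $4.98: groceries → 8% + 0% transit = 8% → $0.40
Bike helmet $95.61: sports equipment → 6.75% + 1.5% transit = 8.25% → $7.89
Dish soap $3.67: all other tangible goods → 6% + 0% transit = 6% → $0.22
Jump rope $23.20: sports equipment → 6.75% + 1.5% transit = 8.25% → $1.91
Frozen peas $1.79: groceries → 8% + 0% transit = 8% → $0.14
Peanut butter $6.14: groceries → 8% + 0% transit = 8% → $0.49
Chicken breast (2 lb) $10.27: groceries → 8% + 0% transit = 8% → $0.82
Storage bin $31.97: all other tangible goods → 6% + 0% transit = 6% → $1.92
Subtotal = $177.63; tax = $13.79; total due = $191.42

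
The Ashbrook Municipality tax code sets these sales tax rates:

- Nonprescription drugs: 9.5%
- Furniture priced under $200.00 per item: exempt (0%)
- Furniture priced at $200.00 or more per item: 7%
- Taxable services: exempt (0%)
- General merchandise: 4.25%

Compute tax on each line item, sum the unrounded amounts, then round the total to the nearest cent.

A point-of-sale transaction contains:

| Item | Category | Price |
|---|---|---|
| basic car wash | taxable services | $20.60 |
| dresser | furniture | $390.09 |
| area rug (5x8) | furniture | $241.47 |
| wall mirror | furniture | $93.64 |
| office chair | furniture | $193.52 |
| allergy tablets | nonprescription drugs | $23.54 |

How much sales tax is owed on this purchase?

$46.45

Basic car wash $20.60: taxable services → 0% → $0.00
Dresser $390.09: furniture, $200.00 or more → 7% → $27.3063
Area rug (5x8) $241.47: furniture, $200.00 or more → 7% → $16.9029
Wall mirror $93.64: furniture, under $200.00 → 0% → $0.00
Office chair $193.52: furniture, under $200.00 → 0% → $0.00
Allergy tablets $23.54: nonprescription drugs → 9.5% → $2.2363
Unrounded tax sum = $46.4455 → $46.45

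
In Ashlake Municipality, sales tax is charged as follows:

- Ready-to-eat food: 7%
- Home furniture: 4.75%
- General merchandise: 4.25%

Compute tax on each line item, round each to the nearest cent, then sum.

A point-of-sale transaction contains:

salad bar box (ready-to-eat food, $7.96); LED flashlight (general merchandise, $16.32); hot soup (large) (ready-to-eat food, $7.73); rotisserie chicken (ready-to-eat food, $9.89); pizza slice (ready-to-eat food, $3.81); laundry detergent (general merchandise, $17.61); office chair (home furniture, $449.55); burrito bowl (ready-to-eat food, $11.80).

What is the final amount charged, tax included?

$550.35

Salad bar box $7.96: ready-to-eat food → 7% → $0.56
LED flashlight $16.32: general merchandise → 4.25% → $0.69
Hot soup (large) $7.73: ready-to-eat food → 7% → $0.54
Rotisserie chicken $9.89: ready-to-eat food → 7% → $0.69
Pizza slice $3.81: ready-to-eat food → 7% → $0.27
Laundry detergent $17.61: general merchandise → 4.25% → $0.75
Office chair $449.55: home furniture → 4.75% → $21.35
Burrito bowl $11.80: ready-to-eat food → 7% → $0.83
Subtotal = $524.67; tax = $25.68; total due = $550.35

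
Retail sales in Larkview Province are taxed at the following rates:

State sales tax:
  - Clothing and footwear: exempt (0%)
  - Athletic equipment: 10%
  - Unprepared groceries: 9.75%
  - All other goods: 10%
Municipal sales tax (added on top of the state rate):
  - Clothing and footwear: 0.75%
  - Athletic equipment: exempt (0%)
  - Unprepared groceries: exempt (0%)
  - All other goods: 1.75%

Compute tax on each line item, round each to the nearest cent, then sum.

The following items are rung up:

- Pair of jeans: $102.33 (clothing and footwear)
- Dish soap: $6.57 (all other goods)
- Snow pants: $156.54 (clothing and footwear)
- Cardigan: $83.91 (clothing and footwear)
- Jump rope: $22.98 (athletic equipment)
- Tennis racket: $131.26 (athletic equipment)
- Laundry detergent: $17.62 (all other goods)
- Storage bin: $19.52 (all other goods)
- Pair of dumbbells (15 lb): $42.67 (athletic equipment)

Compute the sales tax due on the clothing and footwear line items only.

$2.57

Pair of jeans $102.33: clothing and footwear → 0% + 0.75% municipal = 0.75% → $0.77
Snow pants $156.54: clothing and footwear → 0% + 0.75% municipal = 0.75% → $1.17
Cardigan $83.91: clothing and footwear → 0% + 0.75% municipal = 0.75% → $0.63
Tax on clothing and footwear = $0.77 + $1.17 + $0.63 = $2.57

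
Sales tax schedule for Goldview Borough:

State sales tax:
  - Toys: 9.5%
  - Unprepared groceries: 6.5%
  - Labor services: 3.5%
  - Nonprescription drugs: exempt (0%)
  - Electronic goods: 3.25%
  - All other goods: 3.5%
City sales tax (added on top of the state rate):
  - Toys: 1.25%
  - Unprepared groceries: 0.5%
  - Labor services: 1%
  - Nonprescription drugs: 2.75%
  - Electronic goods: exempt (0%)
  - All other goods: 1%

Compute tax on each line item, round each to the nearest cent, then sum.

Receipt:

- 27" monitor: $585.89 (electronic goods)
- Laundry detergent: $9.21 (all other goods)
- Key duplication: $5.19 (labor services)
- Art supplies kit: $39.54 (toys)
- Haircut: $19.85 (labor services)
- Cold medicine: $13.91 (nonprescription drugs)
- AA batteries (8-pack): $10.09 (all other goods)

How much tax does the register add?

27" monitor $585.89: electronic goods → 3.25% + 0% city = 3.25% → $19.04
Laundry detergent $9.21: all other goods → 3.5% + 1% city = 4.5% → $0.41
Key duplication $5.19: labor services → 3.5% + 1% city = 4.5% → $0.23
Art supplies kit $39.54: toys → 9.5% + 1.25% city = 10.75% → $4.25
Haircut $19.85: labor services → 3.5% + 1% city = 4.5% → $0.89
Cold medicine $13.91: nonprescription drugs → 0% + 2.75% city = 2.75% → $0.38
AA batteries (8-pack) $10.09: all other goods → 3.5% + 1% city = 4.5% → $0.45
Total tax = $19.04 + $0.41 + $0.23 + $4.25 + $0.89 + $0.38 + $0.45 = $25.65

$25.65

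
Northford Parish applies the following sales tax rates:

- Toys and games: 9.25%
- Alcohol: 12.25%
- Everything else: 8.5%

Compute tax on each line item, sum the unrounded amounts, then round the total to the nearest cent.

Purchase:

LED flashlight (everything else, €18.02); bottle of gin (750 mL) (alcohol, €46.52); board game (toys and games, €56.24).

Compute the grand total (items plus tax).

€133.21

LED flashlight €18.02: everything else → 8.5% → €1.5317
Bottle of gin (750 mL) €46.52: alcohol → 12.25% → €5.6987
Board game €56.24: toys and games → 9.25% → €5.2022
Subtotal = €120.78; unrounded tax = €12.4326 → €12.43; total due = €133.21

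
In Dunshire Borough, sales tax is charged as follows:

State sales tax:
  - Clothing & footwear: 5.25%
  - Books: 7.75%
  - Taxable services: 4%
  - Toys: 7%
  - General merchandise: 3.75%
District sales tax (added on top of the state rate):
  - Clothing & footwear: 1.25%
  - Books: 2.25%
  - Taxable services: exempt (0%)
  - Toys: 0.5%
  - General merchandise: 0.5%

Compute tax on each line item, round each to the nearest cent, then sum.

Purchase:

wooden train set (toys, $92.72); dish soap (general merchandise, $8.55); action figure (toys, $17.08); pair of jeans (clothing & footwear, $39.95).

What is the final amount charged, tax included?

Wooden train set $92.72: toys → 7% + 0.5% district = 7.5% → $6.95
Dish soap $8.55: general merchandise → 3.75% + 0.5% district = 4.25% → $0.36
Action figure $17.08: toys → 7% + 0.5% district = 7.5% → $1.28
Pair of jeans $39.95: clothing & footwear → 5.25% + 1.25% district = 6.5% → $2.60
Subtotal = $158.30; tax = $11.19; total due = $169.49

$169.49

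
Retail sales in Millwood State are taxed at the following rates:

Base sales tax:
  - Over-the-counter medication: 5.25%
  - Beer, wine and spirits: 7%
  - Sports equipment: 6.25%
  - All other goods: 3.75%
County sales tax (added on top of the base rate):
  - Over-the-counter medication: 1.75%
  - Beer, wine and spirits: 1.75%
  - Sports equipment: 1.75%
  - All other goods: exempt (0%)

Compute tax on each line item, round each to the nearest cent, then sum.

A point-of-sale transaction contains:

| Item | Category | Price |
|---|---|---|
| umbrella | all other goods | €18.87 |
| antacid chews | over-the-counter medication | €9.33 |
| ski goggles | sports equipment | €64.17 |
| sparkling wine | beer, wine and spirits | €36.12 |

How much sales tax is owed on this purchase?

€9.65

Umbrella €18.87: all other goods → 3.75% + 0% county = 3.75% → €0.71
Antacid chews €9.33: over-the-counter medication → 5.25% + 1.75% county = 7% → €0.65
Ski goggles €64.17: sports equipment → 6.25% + 1.75% county = 8% → €5.13
Sparkling wine €36.12: beer, wine and spirits → 7% + 1.75% county = 8.75% → €3.16
Total tax = €0.71 + €0.65 + €5.13 + €3.16 = €9.65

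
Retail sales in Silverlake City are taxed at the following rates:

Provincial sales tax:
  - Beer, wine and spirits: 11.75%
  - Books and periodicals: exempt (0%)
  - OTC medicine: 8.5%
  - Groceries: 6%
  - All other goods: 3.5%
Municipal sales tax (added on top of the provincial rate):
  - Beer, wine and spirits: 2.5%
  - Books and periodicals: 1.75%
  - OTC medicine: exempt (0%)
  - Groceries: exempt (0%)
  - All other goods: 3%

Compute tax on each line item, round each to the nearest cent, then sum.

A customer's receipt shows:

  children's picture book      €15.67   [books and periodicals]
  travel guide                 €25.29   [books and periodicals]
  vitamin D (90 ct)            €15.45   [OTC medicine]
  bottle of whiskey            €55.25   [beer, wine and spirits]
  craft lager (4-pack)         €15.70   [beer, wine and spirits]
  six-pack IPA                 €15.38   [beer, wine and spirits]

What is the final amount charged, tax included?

€157.06

Children's picture book €15.67: books and periodicals → 0% + 1.75% municipal = 1.75% → €0.27
Travel guide €25.29: books and periodicals → 0% + 1.75% municipal = 1.75% → €0.44
Vitamin D (90 ct) €15.45: OTC medicine → 8.5% + 0% municipal = 8.5% → €1.31
Bottle of whiskey €55.25: beer, wine and spirits → 11.75% + 2.5% municipal = 14.25% → €7.87
Craft lager (4-pack) €15.70: beer, wine and spirits → 11.75% + 2.5% municipal = 14.25% → €2.24
Six-pack IPA €15.38: beer, wine and spirits → 11.75% + 2.5% municipal = 14.25% → €2.19
Subtotal = €142.74; tax = €14.32; total due = €157.06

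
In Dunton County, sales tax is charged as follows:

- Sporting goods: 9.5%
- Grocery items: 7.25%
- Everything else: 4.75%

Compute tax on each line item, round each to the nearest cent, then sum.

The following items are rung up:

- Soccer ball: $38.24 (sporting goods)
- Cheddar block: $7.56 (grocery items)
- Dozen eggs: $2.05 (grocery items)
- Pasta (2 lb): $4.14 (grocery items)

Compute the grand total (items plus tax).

$56.62

Soccer ball $38.24: sporting goods → 9.5% → $3.63
Cheddar block $7.56: grocery items → 7.25% → $0.55
Dozen eggs $2.05: grocery items → 7.25% → $0.15
Pasta (2 lb) $4.14: grocery items → 7.25% → $0.30
Subtotal = $51.99; tax = $4.63; total due = $56.62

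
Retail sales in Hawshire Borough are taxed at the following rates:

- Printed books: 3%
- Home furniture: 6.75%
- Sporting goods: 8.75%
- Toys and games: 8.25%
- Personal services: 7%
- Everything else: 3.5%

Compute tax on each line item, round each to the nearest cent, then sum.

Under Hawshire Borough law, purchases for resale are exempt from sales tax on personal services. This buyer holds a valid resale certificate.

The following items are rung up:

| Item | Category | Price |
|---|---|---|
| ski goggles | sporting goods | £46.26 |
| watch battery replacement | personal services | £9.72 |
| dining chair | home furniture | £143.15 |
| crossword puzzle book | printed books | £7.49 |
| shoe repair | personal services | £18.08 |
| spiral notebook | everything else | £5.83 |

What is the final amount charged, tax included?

£244.66

Ski goggles £46.26: sporting goods → 8.75% → £4.05
Watch battery replacement £9.72: personal services, buyer-exempt → 0% → £0.00
Dining chair £143.15: home furniture → 6.75% → £9.66
Crossword puzzle book £7.49: printed books → 3% → £0.22
Shoe repair £18.08: personal services, buyer-exempt → 0% → £0.00
Spiral notebook £5.83: everything else → 3.5% → £0.20
Subtotal = £230.53; tax = £14.13; total due = £244.66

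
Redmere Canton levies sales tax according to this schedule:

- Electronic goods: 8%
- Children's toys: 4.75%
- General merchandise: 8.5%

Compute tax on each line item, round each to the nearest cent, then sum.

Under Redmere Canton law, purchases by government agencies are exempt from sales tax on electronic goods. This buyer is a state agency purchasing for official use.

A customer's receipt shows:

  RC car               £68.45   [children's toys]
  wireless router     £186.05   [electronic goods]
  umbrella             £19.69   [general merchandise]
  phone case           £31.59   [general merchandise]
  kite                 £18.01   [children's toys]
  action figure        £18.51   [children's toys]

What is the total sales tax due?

RC car £68.45: children's toys → 4.75% → £3.25
Wireless router £186.05: electronic goods, buyer-exempt → 0% → £0.00
Umbrella £19.69: general merchandise → 8.5% → £1.67
Phone case £31.59: general merchandise → 8.5% → £2.69
Kite £18.01: children's toys → 4.75% → £0.86
Action figure £18.51: children's toys → 4.75% → £0.88
Total tax = £3.25 + £1.67 + £2.69 + £0.86 + £0.88 = £9.35

£9.35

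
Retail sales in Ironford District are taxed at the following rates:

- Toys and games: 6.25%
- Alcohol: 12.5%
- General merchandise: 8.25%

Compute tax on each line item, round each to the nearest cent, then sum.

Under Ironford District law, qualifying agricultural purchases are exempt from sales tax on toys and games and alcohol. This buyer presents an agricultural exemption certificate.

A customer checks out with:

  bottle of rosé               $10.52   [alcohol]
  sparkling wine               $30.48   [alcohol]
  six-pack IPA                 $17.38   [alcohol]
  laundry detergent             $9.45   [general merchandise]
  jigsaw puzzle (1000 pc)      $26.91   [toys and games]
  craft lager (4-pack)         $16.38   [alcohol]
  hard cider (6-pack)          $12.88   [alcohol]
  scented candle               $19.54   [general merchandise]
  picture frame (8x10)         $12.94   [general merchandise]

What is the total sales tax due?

Bottle of rosé $10.52: alcohol, buyer-exempt → 0% → $0.00
Sparkling wine $30.48: alcohol, buyer-exempt → 0% → $0.00
Six-pack IPA $17.38: alcohol, buyer-exempt → 0% → $0.00
Laundry detergent $9.45: general merchandise → 8.25% → $0.78
Jigsaw puzzle (1000 pc) $26.91: toys and games, buyer-exempt → 0% → $0.00
Craft lager (4-pack) $16.38: alcohol, buyer-exempt → 0% → $0.00
Hard cider (6-pack) $12.88: alcohol, buyer-exempt → 0% → $0.00
Scented candle $19.54: general merchandise → 8.25% → $1.61
Picture frame (8x10) $12.94: general merchandise → 8.25% → $1.07
Total tax = $0.78 + $1.61 + $1.07 = $3.46

$3.46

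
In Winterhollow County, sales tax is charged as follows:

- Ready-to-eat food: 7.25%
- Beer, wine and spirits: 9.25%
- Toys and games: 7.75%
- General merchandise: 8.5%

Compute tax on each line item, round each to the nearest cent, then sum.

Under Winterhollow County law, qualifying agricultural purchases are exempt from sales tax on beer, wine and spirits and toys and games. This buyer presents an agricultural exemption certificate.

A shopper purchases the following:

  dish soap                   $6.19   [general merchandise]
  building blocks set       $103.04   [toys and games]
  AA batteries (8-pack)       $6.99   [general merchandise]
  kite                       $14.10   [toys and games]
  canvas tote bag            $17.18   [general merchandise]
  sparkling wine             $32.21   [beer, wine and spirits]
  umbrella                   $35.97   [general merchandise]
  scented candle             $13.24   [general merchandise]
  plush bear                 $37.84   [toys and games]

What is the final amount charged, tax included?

Dish soap $6.19: general merchandise → 8.5% → $0.53
Building blocks set $103.04: toys and games, buyer-exempt → 0% → $0.00
AA batteries (8-pack) $6.99: general merchandise → 8.5% → $0.59
Kite $14.10: toys and games, buyer-exempt → 0% → $0.00
Canvas tote bag $17.18: general merchandise → 8.5% → $1.46
Sparkling wine $32.21: beer, wine and spirits, buyer-exempt → 0% → $0.00
Umbrella $35.97: general merchandise → 8.5% → $3.06
Scented candle $13.24: general merchandise → 8.5% → $1.13
Plush bear $37.84: toys and games, buyer-exempt → 0% → $0.00
Subtotal = $266.76; tax = $6.77; total due = $273.53

$273.53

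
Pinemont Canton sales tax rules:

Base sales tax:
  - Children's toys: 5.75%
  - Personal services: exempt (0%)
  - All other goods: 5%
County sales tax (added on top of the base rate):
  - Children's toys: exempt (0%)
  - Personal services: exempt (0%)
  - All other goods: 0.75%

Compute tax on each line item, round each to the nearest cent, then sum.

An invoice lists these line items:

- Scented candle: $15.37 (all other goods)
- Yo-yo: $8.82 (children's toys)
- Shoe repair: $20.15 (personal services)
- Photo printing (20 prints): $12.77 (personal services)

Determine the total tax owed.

Scented candle $15.37: all other goods → 5% + 0.75% county = 5.75% → $0.88
Yo-yo $8.82: children's toys → 5.75% + 0% county = 5.75% → $0.51
Shoe repair $20.15: personal services → 0% + 0% county = 0% → $0.00
Photo printing (20 prints) $12.77: personal services → 0% + 0% county = 0% → $0.00
Total tax = $0.88 + $0.51 = $1.39

$1.39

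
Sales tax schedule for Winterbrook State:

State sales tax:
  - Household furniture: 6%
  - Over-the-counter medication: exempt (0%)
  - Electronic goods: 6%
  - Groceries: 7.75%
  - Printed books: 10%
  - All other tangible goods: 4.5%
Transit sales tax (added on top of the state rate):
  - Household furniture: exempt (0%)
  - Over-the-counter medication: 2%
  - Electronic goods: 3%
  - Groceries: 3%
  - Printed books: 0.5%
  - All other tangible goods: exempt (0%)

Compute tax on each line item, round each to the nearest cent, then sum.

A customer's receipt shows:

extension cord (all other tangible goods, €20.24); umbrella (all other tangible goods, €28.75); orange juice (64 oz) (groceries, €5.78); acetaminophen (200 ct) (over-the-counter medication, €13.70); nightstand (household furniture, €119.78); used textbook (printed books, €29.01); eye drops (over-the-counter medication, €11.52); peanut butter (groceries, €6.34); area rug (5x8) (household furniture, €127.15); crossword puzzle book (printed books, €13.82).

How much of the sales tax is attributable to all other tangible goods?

Extension cord €20.24: all other tangible goods → 4.5% + 0% transit = 4.5% → €0.91
Umbrella €28.75: all other tangible goods → 4.5% + 0% transit = 4.5% → €1.29
Tax on all other tangible goods = €0.91 + €1.29 = €2.20

€2.20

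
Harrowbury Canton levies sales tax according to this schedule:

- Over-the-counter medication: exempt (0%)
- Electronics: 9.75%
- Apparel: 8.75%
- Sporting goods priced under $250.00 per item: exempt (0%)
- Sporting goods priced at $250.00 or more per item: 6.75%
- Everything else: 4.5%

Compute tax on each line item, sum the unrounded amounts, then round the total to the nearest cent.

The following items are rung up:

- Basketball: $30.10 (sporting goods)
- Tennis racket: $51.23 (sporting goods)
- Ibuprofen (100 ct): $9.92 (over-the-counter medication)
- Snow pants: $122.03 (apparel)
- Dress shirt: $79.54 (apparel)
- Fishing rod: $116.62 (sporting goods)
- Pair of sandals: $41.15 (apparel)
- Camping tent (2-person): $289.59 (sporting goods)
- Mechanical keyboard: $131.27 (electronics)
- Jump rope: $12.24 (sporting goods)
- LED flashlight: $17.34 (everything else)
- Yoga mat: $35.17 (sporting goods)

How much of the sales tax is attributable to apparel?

Snow pants $122.03: apparel → 8.75% → $10.677625
Dress shirt $79.54: apparel → 8.75% → $6.95975
Pair of sandals $41.15: apparel → 8.75% → $3.600625
Tax on apparel: unrounded sum = $21.238 → $21.24

$21.24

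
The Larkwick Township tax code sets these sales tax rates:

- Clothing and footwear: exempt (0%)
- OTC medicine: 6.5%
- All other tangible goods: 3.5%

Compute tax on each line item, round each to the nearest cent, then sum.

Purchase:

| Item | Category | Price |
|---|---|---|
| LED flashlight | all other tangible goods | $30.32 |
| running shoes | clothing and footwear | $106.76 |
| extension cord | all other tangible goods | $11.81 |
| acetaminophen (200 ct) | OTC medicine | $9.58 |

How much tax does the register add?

$2.09

LED flashlight $30.32: all other tangible goods → 3.5% → $1.06
Running shoes $106.76: clothing and footwear → 0% → $0.00
Extension cord $11.81: all other tangible goods → 3.5% → $0.41
Acetaminophen (200 ct) $9.58: OTC medicine → 6.5% → $0.62
Total tax = $1.06 + $0.41 + $0.62 = $2.09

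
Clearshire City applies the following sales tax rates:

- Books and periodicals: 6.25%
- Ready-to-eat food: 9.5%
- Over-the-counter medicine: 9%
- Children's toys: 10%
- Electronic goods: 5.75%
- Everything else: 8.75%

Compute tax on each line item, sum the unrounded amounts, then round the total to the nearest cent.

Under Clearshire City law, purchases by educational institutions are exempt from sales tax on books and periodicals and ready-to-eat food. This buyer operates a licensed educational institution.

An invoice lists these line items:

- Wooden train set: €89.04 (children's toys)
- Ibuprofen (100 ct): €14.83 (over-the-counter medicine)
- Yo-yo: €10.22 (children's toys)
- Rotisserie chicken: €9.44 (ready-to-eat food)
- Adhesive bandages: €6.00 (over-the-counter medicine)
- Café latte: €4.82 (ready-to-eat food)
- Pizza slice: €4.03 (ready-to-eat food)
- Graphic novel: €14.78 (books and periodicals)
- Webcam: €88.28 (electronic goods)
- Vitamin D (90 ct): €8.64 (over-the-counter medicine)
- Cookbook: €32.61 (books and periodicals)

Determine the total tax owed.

Wooden train set €89.04: children's toys → 10% → €8.904
Ibuprofen (100 ct) €14.83: over-the-counter medicine → 9% → €1.3347
Yo-yo €10.22: children's toys → 10% → €1.022
Rotisserie chicken €9.44: ready-to-eat food, buyer-exempt → 0% → €0.00
Adhesive bandages €6.00: over-the-counter medicine → 9% → €0.54
Café latte €4.82: ready-to-eat food, buyer-exempt → 0% → €0.00
Pizza slice €4.03: ready-to-eat food, buyer-exempt → 0% → €0.00
Graphic novel €14.78: books and periodicals, buyer-exempt → 0% → €0.00
Webcam €88.28: electronic goods → 5.75% → €5.0761
Vitamin D (90 ct) €8.64: over-the-counter medicine → 9% → €0.7776
Cookbook €32.61: books and periodicals, buyer-exempt → 0% → €0.00
Unrounded tax sum = €17.6544 → €17.65

€17.65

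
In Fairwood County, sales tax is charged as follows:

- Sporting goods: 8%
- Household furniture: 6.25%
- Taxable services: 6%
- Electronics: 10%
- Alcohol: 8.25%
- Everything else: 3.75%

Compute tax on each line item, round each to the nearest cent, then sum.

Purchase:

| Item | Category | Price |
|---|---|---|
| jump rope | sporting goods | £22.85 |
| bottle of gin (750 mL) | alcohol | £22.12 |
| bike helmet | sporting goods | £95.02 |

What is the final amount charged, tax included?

£151.24

Jump rope £22.85: sporting goods → 8% → £1.83
Bottle of gin (750 mL) £22.12: alcohol → 8.25% → £1.82
Bike helmet £95.02: sporting goods → 8% → £7.60
Subtotal = £139.99; tax = £11.25; total due = £151.24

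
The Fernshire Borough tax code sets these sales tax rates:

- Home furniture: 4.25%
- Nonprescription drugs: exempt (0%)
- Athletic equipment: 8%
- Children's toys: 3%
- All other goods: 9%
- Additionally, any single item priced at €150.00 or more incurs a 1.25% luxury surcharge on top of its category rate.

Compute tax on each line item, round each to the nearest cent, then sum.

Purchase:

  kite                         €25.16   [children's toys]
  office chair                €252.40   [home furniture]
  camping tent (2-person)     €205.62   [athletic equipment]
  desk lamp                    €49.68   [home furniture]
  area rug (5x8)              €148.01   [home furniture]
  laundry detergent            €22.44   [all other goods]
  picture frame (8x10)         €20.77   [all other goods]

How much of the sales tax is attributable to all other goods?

Laundry detergent €22.44: all other goods → 9% → €2.02
Picture frame (8x10) €20.77: all other goods → 9% → €1.87
Tax on all other goods = €2.02 + €1.87 = €3.89

€3.89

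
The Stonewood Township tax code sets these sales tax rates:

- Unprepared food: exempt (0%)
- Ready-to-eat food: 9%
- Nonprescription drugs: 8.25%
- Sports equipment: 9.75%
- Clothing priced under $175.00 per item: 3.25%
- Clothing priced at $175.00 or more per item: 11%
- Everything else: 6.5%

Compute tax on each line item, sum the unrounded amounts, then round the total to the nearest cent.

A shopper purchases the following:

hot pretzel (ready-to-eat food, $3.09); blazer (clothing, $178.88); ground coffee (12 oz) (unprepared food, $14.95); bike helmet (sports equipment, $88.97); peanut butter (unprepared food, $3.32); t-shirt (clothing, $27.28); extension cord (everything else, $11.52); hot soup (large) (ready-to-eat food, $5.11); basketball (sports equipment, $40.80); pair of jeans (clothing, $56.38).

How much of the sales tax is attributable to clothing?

$22.40

Blazer $178.88: clothing, $175.00 or more → 11% → $19.6768
T-shirt $27.28: clothing, under $175.00 → 3.25% → $0.8866
Pair of jeans $56.38: clothing, under $175.00 → 3.25% → $1.83235
Tax on clothing: unrounded sum = $22.39575 → $22.40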